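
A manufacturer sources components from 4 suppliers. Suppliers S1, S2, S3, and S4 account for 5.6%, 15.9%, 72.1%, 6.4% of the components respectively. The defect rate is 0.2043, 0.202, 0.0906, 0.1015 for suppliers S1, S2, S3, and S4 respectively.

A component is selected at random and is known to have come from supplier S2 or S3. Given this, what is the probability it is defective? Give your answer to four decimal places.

0.1107

Let S = {S2, S3}.
P(S) = 0.159 + 0.721 = 0.88.
P(D ∩ S) = 0.202·0.159 + 0.0906·0.721 = 0.032118 + 0.0653226 = 0.0974406.
P(D | S) = 0.0974406 / 0.88 = 0.110728…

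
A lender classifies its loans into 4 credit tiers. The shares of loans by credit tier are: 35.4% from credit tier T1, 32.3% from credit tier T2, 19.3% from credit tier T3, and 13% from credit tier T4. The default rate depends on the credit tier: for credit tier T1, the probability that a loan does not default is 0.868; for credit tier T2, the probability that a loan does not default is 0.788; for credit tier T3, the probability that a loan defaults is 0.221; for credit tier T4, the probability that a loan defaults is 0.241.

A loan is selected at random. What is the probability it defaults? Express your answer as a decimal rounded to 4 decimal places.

P(D|T1) = 1 − 0.868 = 0.132.
P(D|T2) = 1 − 0.788 = 0.212.
P(D) = P(D|T1)·P(T1) + P(D|T2)·P(T2) + P(D|T3)·P(T3) + P(D|T4)·P(T4)
      = 0.132·0.354 + 0.212·0.323 + 0.221·0.193 + 0.241·0.13
      = 0.046728 + 0.068476 + 0.042653 + 0.03133 = 0.189187

P(D) ≈ 0.1892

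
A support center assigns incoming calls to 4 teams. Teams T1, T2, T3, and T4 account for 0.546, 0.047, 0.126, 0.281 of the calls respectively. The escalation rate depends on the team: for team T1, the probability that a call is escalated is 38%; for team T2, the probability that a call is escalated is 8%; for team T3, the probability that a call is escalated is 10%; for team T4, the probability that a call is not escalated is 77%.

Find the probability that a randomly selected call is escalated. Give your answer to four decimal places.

0.2885

P(E|T4) = 1 − 0.77 = 0.23.
Using total probability over the partition,
P(E) = P(E|T1)·P(T1) + P(E|T2)·P(T2) + P(E|T3)·P(T3) + P(E|T4)·P(T4)
      = 0.38·0.546 + 0.08·0.047 + 0.1·0.126 + 0.23·0.281
      = 0.20748 + 0.00376 + 0.0126 + 0.06463 = 0.28847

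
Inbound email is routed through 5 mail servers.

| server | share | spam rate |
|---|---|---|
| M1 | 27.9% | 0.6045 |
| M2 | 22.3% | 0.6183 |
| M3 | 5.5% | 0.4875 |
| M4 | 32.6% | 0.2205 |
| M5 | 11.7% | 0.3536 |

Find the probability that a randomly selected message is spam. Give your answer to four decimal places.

0.4466

P(S) = P(S|M1)·P(M1) + P(S|M2)·P(M2) + P(S|M3)·P(M3) + P(S|M4)·P(M4) + P(S|M5)·P(M5)
      = 0.6045·0.279 + 0.6183·0.223 + 0.4875·0.055 + 0.2205·0.326 + 0.3536·0.117
      = 0.1686555 + 0.1378809 + 0.0268125 + 0.071883 + 0.0413712 = 0.4466031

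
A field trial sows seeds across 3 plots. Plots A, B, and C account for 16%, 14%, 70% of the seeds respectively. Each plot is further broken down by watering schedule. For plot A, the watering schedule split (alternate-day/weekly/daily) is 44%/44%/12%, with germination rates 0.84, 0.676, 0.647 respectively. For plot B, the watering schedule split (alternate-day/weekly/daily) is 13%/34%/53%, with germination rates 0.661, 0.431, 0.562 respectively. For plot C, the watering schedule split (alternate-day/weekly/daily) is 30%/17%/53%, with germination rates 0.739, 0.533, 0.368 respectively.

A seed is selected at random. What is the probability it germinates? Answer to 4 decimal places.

0.5485

P(G|A) = 0.44·0.84 + 0.44·0.676 + 0.12·0.647 = 0.3696 + 0.29744 + 0.07764 = 0.74468
P(G|B) = 0.13·0.661 + 0.34·0.431 + 0.53·0.562 = 0.08593 + 0.14654 + 0.29786 = 0.53033
P(G|C) = 0.3·0.739 + 0.17·0.533 + 0.53·0.368 = 0.2217 + 0.09061 + 0.19504 = 0.50735
Then overall,
P(G) = 0.16·0.74468 + 0.14·0.53033 + 0.7·0.50735
      = 0.1191488 + 0.0742462 + 0.355145 = 0.54854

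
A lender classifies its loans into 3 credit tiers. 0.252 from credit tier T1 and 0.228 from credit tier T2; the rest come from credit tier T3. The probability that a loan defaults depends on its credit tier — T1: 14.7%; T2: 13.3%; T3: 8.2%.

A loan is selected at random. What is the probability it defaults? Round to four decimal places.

P(D) ≈ 0.1100

P(T3) = 1 − (0.252 + 0.228) = 0.52.
Using total probability over the partition,
P(D) = P(D|T1)·P(T1) + P(D|T2)·P(T2) + P(D|T3)·P(T3)
      = 0.147·0.252 + 0.133·0.228 + 0.082·0.52
      = 0.037044 + 0.030324 + 0.04264 = 0.110008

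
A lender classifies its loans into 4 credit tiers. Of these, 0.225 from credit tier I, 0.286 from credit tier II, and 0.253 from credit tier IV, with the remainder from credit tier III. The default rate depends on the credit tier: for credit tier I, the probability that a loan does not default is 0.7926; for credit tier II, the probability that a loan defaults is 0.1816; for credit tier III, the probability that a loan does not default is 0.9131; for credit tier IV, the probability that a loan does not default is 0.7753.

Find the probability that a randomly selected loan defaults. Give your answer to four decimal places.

0.1760

P(III) = 1 − (0.225 + 0.286 + 0.253) = 0.236.
P(D|I) = 1 − 0.7926 = 0.2074.
P(D|III) = 1 − 0.9131 = 0.0869.
P(D|IV) = 1 − 0.7753 = 0.2247.
P(D) = P(D|I)·P(I) + P(D|II)·P(II) + P(D|III)·P(III) + P(D|IV)·P(IV)
      = 0.2074·0.225 + 0.1816·0.286 + 0.0869·0.236 + 0.2247·0.253
      = 0.046665 + 0.0519376 + 0.0205084 + 0.0568491 = 0.1759601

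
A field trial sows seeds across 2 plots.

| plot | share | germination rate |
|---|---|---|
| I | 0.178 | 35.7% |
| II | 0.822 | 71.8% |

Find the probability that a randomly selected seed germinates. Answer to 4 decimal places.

0.6537

P(G) = P(G|I)·P(I) + P(G|II)·P(II)
      = 0.357·0.178 + 0.718·0.822
      = 0.063546 + 0.590196 = 0.653742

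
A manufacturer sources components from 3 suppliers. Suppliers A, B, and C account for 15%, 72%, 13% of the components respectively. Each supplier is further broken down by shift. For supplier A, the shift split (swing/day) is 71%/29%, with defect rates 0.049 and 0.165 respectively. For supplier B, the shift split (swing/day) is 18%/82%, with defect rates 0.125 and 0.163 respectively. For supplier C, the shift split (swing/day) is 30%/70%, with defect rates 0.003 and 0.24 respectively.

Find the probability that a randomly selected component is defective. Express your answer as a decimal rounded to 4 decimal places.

0.1468

P(D|A) = 0.71·0.049 + 0.29·0.165 = 0.03479 + 0.04785 = 0.08264
P(D|B) = 0.18·0.125 + 0.82·0.163 = 0.0225 + 0.13366 = 0.15616
P(D|C) = 0.3·0.003 + 0.7·0.24 = 0.0009 + 0.168 = 0.1689
By total probability over the outer partition,
P(D) = 0.15·0.08264 + 0.72·0.15616 + 0.13·0.1689
      = 0.012396 + 0.1124352 + 0.021957 = 0.1467882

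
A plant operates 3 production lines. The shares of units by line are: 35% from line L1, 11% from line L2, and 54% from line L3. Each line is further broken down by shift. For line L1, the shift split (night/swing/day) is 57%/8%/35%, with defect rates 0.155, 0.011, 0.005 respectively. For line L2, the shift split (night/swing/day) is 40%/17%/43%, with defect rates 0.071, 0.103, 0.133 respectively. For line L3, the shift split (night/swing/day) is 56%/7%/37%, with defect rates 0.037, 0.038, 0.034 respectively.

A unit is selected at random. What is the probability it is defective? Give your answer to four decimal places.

P(D) ≈ 0.0626

P(D|L1) = 0.57·0.155 + 0.08·0.011 + 0.35·0.005 = 0.08835 + 0.00088 + 0.00175 = 0.09098
P(D|L2) = 0.4·0.071 + 0.17·0.103 + 0.43·0.133 = 0.0284 + 0.01751 + 0.05719 = 0.1031
P(D|L3) = 0.56·0.037 + 0.07·0.038 + 0.37·0.034 = 0.02072 + 0.00266 + 0.01258 = 0.03596
Then overall,
P(D) = 0.35·0.09098 + 0.11·0.1031 + 0.54·0.03596
      = 0.031843 + 0.011341 + 0.0194184 = 0.0626024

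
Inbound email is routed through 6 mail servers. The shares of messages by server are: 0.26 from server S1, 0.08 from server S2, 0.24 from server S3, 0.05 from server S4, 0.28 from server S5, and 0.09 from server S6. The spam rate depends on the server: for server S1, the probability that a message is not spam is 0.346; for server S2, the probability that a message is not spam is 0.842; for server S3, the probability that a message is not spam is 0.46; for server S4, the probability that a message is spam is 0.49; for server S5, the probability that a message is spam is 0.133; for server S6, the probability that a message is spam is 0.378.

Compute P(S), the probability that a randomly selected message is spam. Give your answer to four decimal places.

0.4080

P(S|S1) = 1 − 0.346 = 0.654.
P(S|S2) = 1 − 0.842 = 0.158.
P(S|S3) = 1 − 0.46 = 0.54.
By the law of total probability,
P(S) = P(S|S1)·P(S1) + P(S|S2)·P(S2) + P(S|S3)·P(S3) + P(S|S4)·P(S4) + P(S|S5)·P(S5) + P(S|S6)·P(S6)
      = 0.654·0.26 + 0.158·0.08 + 0.54·0.24 + 0.49·0.05 + 0.133·0.28 + 0.378·0.09
      = 0.17004 + 0.01264 + 0.1296 + 0.0245 + 0.03724 + 0.03402 = 0.40804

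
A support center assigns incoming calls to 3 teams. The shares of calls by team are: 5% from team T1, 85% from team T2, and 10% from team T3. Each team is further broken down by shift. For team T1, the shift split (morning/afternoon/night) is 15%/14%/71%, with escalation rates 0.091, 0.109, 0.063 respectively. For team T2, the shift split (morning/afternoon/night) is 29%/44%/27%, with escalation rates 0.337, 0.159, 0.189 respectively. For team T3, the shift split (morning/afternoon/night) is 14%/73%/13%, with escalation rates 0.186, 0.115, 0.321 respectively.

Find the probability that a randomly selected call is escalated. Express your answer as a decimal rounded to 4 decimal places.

0.2048

P(E|T1) = 0.15·0.091 + 0.14·0.109 + 0.71·0.063 = 0.01365 + 0.01526 + 0.04473 = 0.07364
P(E|T2) = 0.29·0.337 + 0.44·0.159 + 0.27·0.189 = 0.09773 + 0.06996 + 0.05103 = 0.21872
P(E|T3) = 0.14·0.186 + 0.73·0.115 + 0.13·0.321 = 0.02604 + 0.08395 + 0.04173 = 0.15172
Then overall,
P(E) = 0.05·0.07364 + 0.85·0.21872 + 0.1·0.15172
      = 0.003682 + 0.185912 + 0.015172 = 0.204766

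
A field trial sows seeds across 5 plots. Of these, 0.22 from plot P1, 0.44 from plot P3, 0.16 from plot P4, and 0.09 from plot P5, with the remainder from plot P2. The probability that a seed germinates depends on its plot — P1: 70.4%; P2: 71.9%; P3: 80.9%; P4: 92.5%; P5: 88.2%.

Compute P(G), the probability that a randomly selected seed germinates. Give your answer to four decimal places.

P(G) ≈ 0.8029

P(P2) = 1 − (0.22 + 0.44 + 0.16 + 0.09) = 0.09.
P(G) = P(G|P1)·P(P1) + P(G|P2)·P(P2) + P(G|P3)·P(P3) + P(G|P4)·P(P4) + P(G|P5)·P(P5)
      = 0.704·0.22 + 0.719·0.09 + 0.809·0.44 + 0.925·0.16 + 0.882·0.09
      = 0.15488 + 0.06471 + 0.35596 + 0.148 + 0.07938 = 0.80293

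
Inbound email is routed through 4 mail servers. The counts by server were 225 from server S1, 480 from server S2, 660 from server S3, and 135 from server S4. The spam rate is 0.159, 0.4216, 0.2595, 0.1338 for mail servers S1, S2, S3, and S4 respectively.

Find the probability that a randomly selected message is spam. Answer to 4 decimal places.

Total: 225 + 480 + 660 + 135 = 1500.
P(S1) = 225/1500 = 0.15. P(S2) = 480/1500 = 0.32. P(S3) = 660/1500 = 0.44. P(S4) = 135/1500 = 0.09.
P(S) = P(S|S1)·P(S1) + P(S|S2)·P(S2) + P(S|S3)·P(S3) + P(S|S4)·P(S4)
      = 0.159·0.15 + 0.4216·0.32 + 0.2595·0.44 + 0.1338·0.09
      = 0.02385 + 0.134912 + 0.11418 + 0.012042 = 0.284984

0.2850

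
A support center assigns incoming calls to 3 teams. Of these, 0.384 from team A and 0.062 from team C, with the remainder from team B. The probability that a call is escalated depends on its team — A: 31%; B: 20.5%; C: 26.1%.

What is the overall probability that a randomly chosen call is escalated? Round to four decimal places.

P(B) = 1 − (0.384 + 0.062) = 0.554.
P(E) = P(E|A)·P(A) + P(E|B)·P(B) + P(E|C)·P(C)
      = 0.31·0.384 + 0.205·0.554 + 0.261·0.062
      = 0.11904 + 0.11357 + 0.016182 = 0.248792

P(E) ≈ 0.2488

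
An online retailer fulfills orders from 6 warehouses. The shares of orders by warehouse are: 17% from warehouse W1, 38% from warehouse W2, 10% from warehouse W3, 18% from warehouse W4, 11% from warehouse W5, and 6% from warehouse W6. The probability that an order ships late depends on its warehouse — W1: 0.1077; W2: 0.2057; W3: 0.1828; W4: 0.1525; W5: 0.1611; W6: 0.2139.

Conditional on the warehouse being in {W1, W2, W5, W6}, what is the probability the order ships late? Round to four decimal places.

Let S = {W1, W2, W5, W6}.
P(S) = 0.17 + 0.38 + 0.11 + 0.06 = 0.72.
P(L ∩ S) = 0.1077·0.17 + 0.2057·0.38 + 0.1611·0.11 + 0.2139·0.06 = 0.018309 + 0.078166 + 0.017721 + 0.012834 = 0.12703.
P(L | S) = 0.12703 / 0.72 = 0.176431…

0.1764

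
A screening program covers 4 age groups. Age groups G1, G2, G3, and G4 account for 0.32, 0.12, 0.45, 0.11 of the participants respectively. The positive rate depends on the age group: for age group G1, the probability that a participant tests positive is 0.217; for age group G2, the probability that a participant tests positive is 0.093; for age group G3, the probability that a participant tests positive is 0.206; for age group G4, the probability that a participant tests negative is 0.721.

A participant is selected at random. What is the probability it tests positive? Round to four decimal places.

P(T|G4) = 1 − 0.721 = 0.279.
P(T) = P(T|G1)·P(G1) + P(T|G2)·P(G2) + P(T|G3)·P(G3) + P(T|G4)·P(G4)
      = 0.217·0.32 + 0.093·0.12 + 0.206·0.45 + 0.279·0.11
      = 0.06944 + 0.01116 + 0.0927 + 0.03069 = 0.20399

0.2040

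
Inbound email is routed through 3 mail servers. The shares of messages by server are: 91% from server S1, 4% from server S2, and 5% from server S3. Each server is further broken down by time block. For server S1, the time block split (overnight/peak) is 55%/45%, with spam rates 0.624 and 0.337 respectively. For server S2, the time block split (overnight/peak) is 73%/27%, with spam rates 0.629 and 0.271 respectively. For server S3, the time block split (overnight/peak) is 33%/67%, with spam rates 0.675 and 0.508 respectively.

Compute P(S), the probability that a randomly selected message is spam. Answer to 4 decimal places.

P(S|S1) = 0.55·0.624 + 0.45·0.337 = 0.3432 + 0.15165 = 0.49485
P(S|S2) = 0.73·0.629 + 0.27·0.271 = 0.45917 + 0.07317 = 0.53234
P(S|S3) = 0.33·0.675 + 0.67·0.508 = 0.22275 + 0.34036 = 0.56311
By total probability over the outer partition,
P(S) = 0.91·0.49485 + 0.04·0.53234 + 0.05·0.56311
      = 0.4503135 + 0.0212936 + 0.0281555 = 0.4997626

P(S) ≈ 0.4998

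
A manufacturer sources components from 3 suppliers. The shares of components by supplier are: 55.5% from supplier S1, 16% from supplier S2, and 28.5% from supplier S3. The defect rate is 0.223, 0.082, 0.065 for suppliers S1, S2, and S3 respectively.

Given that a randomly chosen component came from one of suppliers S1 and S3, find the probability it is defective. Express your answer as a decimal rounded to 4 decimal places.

0.1694

Let S = {S1, S3}.
P(S) = 0.555 + 0.285 = 0.84.
P(D ∩ S) = 0.223·0.555 + 0.065·0.285 = 0.123765 + 0.018525 = 0.14229.
P(D | S) = 0.14229 / 0.84 = 0.169393…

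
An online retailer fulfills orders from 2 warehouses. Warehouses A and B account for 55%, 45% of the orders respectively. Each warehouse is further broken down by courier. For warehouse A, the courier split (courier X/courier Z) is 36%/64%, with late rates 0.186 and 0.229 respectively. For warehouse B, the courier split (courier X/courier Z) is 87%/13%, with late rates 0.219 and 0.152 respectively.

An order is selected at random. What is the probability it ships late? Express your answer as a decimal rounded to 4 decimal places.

P(L|A) = 0.36·0.186 + 0.64·0.229 = 0.06696 + 0.14656 = 0.21352
P(L|B) = 0.87·0.219 + 0.13·0.152 = 0.19053 + 0.01976 = 0.21029
Then overall,
P(L) = 0.55·0.21352 + 0.45·0.21029
      = 0.117436 + 0.0946305 = 0.2120665

P(L) ≈ 0.2121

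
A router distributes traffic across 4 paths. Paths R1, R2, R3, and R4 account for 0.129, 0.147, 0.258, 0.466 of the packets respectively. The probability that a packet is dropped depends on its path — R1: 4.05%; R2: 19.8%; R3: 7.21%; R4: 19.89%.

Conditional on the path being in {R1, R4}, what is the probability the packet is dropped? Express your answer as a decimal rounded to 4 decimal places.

P(L|S) ≈ 0.1646

Let S = {R1, R4}.
P(S) = 0.129 + 0.466 = 0.595.
P(L ∩ S) = 0.0405·0.129 + 0.1989·0.466 = 0.0052245 + 0.0926874 = 0.0979119.
P(L | S) = 0.0979119 / 0.595 = 0.164558…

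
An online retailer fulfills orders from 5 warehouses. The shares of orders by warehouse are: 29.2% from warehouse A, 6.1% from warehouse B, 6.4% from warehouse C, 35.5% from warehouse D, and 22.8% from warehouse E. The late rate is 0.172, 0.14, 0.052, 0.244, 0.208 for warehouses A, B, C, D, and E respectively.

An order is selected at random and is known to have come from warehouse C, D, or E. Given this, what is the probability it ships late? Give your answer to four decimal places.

0.2123

Let S = {C, D, E}.
P(S) = 0.064 + 0.355 + 0.228 = 0.647.
P(L ∩ S) = 0.052·0.064 + 0.244·0.355 + 0.208·0.228 = 0.003328 + 0.08662 + 0.047424 = 0.137372.
P(L | S) = 0.137372 / 0.647 = 0.212321…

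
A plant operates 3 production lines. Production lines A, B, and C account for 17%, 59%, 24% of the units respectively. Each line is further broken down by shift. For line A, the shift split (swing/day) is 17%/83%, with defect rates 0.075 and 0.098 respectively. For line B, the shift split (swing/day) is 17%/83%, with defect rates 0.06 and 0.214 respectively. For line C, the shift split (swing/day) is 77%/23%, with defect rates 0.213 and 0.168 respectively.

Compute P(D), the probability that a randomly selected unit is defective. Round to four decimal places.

P(D|A) = 0.17·0.075 + 0.83·0.098 = 0.01275 + 0.08134 = 0.09409
P(D|B) = 0.17·0.06 + 0.83·0.214 = 0.0102 + 0.17762 = 0.18782
P(D|C) = 0.77·0.213 + 0.23·0.168 = 0.16401 + 0.03864 = 0.20265
Then overall,
P(D) = 0.17·0.09409 + 0.59·0.18782 + 0.24·0.20265
      = 0.0159953 + 0.1108138 + 0.048636 = 0.1754451

P(D) ≈ 0.1754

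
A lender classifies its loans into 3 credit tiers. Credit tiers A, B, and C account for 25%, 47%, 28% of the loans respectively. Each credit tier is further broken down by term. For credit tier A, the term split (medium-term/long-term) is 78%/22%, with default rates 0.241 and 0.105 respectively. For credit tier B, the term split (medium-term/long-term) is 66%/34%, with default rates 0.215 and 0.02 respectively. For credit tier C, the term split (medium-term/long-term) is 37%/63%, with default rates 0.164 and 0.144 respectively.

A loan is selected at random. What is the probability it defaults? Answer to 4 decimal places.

P(D|A) = 0.78·0.241 + 0.22·0.105 = 0.18798 + 0.0231 = 0.21108
P(D|B) = 0.66·0.215 + 0.34·0.02 = 0.1419 + 0.0068 = 0.1487
P(D|C) = 0.37·0.164 + 0.63·0.144 = 0.06068 + 0.09072 = 0.1514
Then overall,
P(D) = 0.25·0.21108 + 0.47·0.1487 + 0.28·0.1514
      = 0.05277 + 0.069889 + 0.042392 = 0.165051

P(D) ≈ 0.1651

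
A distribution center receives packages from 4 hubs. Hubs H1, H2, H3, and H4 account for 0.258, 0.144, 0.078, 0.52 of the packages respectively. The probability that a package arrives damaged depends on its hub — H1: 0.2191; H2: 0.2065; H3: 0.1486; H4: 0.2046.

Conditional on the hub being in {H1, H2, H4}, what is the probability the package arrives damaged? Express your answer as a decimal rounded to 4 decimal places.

Let S = {H1, H2, H4}.
P(S) = 0.258 + 0.144 + 0.52 = 0.922.
P(D ∩ S) = 0.2191·0.258 + 0.2065·0.144 + 0.2046·0.52 = 0.0565278 + 0.029736 + 0.106392 = 0.1926558.
P(D | S) = 0.1926558 / 0.922 = 0.208954…

0.2090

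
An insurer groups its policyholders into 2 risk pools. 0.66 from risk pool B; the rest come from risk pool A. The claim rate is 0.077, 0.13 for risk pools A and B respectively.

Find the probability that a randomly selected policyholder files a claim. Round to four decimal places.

P(C) ≈ 0.1120

P(A) = 1 − (0.66) = 0.34.
By the law of total probability,
P(C) = P(C|A)·P(A) + P(C|B)·P(B)
      = 0.077·0.34 + 0.13·0.66
      = 0.02618 + 0.0858 = 0.11198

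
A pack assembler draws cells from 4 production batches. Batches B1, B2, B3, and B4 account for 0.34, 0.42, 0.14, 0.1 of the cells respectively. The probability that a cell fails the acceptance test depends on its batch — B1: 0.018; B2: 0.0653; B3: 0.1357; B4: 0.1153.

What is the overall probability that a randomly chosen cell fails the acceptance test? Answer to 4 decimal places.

Using total probability over the partition,
P(F) = P(F|B1)·P(B1) + P(F|B2)·P(B2) + P(F|B3)·P(B3) + P(F|B4)·P(B4)
      = 0.018·0.34 + 0.0653·0.42 + 0.1357·0.14 + 0.1153·0.1
      = 0.00612 + 0.027426 + 0.018998 + 0.01153 = 0.064074

P(F) ≈ 0.0641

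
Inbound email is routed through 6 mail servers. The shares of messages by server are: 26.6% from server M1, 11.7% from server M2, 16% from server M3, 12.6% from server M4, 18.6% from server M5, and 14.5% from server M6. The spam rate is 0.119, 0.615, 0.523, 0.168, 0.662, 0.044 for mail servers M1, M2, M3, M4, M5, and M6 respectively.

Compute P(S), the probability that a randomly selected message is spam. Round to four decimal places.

P(S) = P(S|M1)·P(M1) + P(S|M2)·P(M2) + P(S|M3)·P(M3) + P(S|M4)·P(M4) + P(S|M5)·P(M5) + P(S|M6)·P(M6)
      = 0.119·0.266 + 0.615·0.117 + 0.523·0.16 + 0.168·0.126 + 0.662·0.186 + 0.044·0.145
      = 0.031654 + 0.071955 + 0.08368 + 0.021168 + 0.123132 + 0.00638 = 0.337969

0.3380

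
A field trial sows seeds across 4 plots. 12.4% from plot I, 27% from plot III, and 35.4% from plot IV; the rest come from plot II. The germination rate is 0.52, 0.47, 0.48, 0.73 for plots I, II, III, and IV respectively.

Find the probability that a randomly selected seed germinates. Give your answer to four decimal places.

P(G) ≈ 0.5709

P(II) = 1 − (0.124 + 0.27 + 0.354) = 0.252.
Summing over the partition,
P(G) = P(G|I)·P(I) + P(G|II)·P(II) + P(G|III)·P(III) + P(G|IV)·P(IV)
      = 0.52·0.124 + 0.47·0.252 + 0.48·0.27 + 0.73·0.354
      = 0.06448 + 0.11844 + 0.1296 + 0.25842 = 0.57094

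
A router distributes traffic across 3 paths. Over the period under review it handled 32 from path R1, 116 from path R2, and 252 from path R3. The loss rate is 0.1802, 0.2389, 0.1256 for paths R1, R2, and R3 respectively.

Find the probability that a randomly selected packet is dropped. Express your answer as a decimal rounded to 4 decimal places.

Total: 32 + 116 + 252 = 400.
P(R1) = 32/400 = 0.08. P(R2) = 116/400 = 0.29. P(R3) = 252/400 = 0.63.
P(L) = P(L|R1)·P(R1) + P(L|R2)·P(R2) + P(L|R3)·P(R3)
      = 0.1802·0.08 + 0.2389·0.29 + 0.1256·0.63
      = 0.014416 + 0.069281 + 0.079128 = 0.162825

0.1628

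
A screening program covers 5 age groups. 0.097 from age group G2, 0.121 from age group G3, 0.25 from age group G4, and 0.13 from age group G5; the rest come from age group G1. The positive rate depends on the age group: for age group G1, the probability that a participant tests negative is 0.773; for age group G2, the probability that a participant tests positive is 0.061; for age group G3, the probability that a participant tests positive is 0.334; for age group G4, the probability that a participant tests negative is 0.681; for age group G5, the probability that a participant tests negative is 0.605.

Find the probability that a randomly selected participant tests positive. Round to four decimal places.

P(G1) = 1 − (0.097 + 0.121 + 0.25 + 0.13) = 0.402.
P(T|G1) = 1 − 0.773 = 0.227.
P(T|G4) = 1 − 0.681 = 0.319.
P(T|G5) = 1 − 0.605 = 0.395.
Summing over the partition,
P(T) = P(T|G1)·P(G1) + P(T|G2)·P(G2) + P(T|G3)·P(G3) + P(T|G4)·P(G4) + P(T|G5)·P(G5)
      = 0.227·0.402 + 0.061·0.097 + 0.334·0.121 + 0.319·0.25 + 0.395·0.13
      = 0.091254 + 0.005917 + 0.040414 + 0.07975 + 0.05135 = 0.268685

P(T) ≈ 0.2687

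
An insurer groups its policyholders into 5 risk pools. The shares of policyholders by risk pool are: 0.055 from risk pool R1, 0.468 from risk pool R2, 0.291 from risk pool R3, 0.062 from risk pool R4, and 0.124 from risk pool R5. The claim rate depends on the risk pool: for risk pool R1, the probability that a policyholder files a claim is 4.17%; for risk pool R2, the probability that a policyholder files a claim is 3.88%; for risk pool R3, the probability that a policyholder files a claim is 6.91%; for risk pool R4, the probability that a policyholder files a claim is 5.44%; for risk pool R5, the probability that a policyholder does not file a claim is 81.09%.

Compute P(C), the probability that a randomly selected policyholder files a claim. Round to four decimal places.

0.0674

P(C|R5) = 1 − 0.8109 = 0.1891.
Summing over the partition,
P(C) = P(C|R1)·P(R1) + P(C|R2)·P(R2) + P(C|R3)·P(R3) + P(C|R4)·P(R4) + P(C|R5)·P(R5)
      = 0.0417·0.055 + 0.0388·0.468 + 0.0691·0.291 + 0.0544·0.062 + 0.1891·0.124
      = 0.0022935 + 0.0181584 + 0.0201081 + 0.0033728 + 0.0234484 = 0.0673812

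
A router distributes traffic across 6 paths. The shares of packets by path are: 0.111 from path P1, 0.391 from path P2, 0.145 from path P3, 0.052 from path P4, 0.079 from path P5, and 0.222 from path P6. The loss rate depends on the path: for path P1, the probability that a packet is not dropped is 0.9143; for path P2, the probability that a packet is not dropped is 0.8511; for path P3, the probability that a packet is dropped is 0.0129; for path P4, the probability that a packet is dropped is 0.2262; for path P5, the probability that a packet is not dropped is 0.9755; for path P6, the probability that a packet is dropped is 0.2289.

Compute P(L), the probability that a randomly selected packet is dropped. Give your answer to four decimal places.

P(L|P1) = 1 − 0.9143 = 0.0857.
P(L|P2) = 1 − 0.8511 = 0.1489.
P(L|P5) = 1 − 0.9755 = 0.0245.
Using total probability over the partition,
P(L) = P(L|P1)·P(P1) + P(L|P2)·P(P2) + P(L|P3)·P(P3) + P(L|P4)·P(P4) + P(L|P5)·P(P5) + P(L|P6)·P(P6)
      = 0.0857·0.111 + 0.1489·0.391 + 0.0129·0.145 + 0.2262·0.052 + 0.0245·0.079 + 0.2289·0.222
      = 0.0095127 + 0.0582199 + 0.0018705 + 0.0117624 + 0.0019355 + 0.0508158 = 0.1341168

P(L) ≈ 0.1341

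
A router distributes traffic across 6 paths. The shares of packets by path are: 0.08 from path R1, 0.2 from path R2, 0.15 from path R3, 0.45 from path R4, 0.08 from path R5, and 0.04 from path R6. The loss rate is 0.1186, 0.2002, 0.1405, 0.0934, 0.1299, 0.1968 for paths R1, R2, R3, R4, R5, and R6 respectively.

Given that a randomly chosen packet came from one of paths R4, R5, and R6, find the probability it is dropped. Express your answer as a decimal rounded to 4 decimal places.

Let S = {R4, R5, R6}.
P(S) = 0.45 + 0.08 + 0.04 = 0.57.
P(L ∩ S) = 0.0934·0.45 + 0.1299·0.08 + 0.1968·0.04 = 0.04203 + 0.010392 + 0.007872 = 0.060294.
P(L | S) = 0.060294 / 0.57 = 0.105779…

0.1058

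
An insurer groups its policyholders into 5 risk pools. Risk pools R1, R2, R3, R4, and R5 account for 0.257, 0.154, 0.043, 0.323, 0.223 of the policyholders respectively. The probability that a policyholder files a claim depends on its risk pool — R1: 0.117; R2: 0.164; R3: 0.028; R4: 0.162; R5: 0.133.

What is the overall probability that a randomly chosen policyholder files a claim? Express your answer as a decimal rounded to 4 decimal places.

0.1385

Summing over the partition,
P(C) = P(C|R1)·P(R1) + P(C|R2)·P(R2) + P(C|R3)·P(R3) + P(C|R4)·P(R4) + P(C|R5)·P(R5)
      = 0.117·0.257 + 0.164·0.154 + 0.028·0.043 + 0.162·0.323 + 0.133·0.223
      = 0.030069 + 0.025256 + 0.001204 + 0.052326 + 0.029659 = 0.138514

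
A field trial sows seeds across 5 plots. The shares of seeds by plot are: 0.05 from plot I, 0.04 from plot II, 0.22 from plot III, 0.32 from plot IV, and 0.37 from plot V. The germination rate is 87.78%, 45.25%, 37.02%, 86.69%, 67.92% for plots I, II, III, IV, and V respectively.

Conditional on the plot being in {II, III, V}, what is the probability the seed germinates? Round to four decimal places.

Let S = {II, III, V}.
P(S) = 0.04 + 0.22 + 0.37 = 0.63.
P(G ∩ S) = 0.4525·0.04 + 0.3702·0.22 + 0.6792·0.37 = 0.0181 + 0.081444 + 0.251304 = 0.350848.
P(G | S) = 0.350848 / 0.63 = 0.556902…

0.5569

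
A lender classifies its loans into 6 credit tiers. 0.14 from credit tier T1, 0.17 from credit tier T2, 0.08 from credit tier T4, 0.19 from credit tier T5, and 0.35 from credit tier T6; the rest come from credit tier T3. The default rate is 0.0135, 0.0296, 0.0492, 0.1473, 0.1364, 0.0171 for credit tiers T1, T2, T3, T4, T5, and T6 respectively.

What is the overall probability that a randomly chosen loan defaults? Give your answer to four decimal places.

P(T3) = 1 − (0.14 + 0.17 + 0.08 + 0.19 + 0.35) = 0.07.
P(D) = P(D|T1)·P(T1) + P(D|T2)·P(T2) + P(D|T3)·P(T3) + P(D|T4)·P(T4) + P(D|T5)·P(T5) + P(D|T6)·P(T6)
      = 0.0135·0.14 + 0.0296·0.17 + 0.0492·0.07 + 0.1473·0.08 + 0.1364·0.19 + 0.0171·0.35
      = 0.00189 + 0.005032 + 0.003444 + 0.011784 + 0.025916 + 0.005985 = 0.054051

0.0541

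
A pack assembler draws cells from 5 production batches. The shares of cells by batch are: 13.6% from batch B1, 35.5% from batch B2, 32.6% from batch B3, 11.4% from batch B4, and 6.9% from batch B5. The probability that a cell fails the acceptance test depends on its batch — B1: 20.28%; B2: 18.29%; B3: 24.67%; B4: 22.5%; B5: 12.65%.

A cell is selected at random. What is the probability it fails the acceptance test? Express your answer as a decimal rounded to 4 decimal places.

0.2073

P(F) = P(F|B1)·P(B1) + P(F|B2)·P(B2) + P(F|B3)·P(B3) + P(F|B4)·P(B4) + P(F|B5)·P(B5)
      = 0.2028·0.136 + 0.1829·0.355 + 0.2467·0.326 + 0.225·0.114 + 0.1265·0.069
      = 0.0275808 + 0.0649295 + 0.0804242 + 0.02565 + 0.0087285 = 0.207313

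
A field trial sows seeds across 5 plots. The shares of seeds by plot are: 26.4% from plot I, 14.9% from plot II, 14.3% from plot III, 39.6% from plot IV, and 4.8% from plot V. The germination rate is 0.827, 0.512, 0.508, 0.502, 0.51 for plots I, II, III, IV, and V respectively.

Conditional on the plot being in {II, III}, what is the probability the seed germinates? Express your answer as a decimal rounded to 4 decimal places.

Let S = {II, III}.
P(S) = 0.149 + 0.143 = 0.292.
P(G ∩ S) = 0.512·0.149 + 0.508·0.143 = 0.076288 + 0.072644 = 0.148932.
P(G | S) = 0.148932 / 0.292 = 0.510041…

0.5100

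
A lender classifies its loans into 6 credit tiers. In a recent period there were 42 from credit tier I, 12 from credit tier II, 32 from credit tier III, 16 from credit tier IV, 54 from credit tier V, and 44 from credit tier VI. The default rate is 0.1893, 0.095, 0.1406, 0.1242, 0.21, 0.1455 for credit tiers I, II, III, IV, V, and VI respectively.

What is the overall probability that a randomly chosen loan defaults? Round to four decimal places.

P(D) ≈ 0.1666

Total: 42 + 12 + 32 + 16 + 54 + 44 = 200.
P(I) = 42/200 = 0.21. P(II) = 12/200 = 0.06. P(III) = 32/200 = 0.16. P(IV) = 16/200 = 0.08. P(V) = 54/200 = 0.27. P(VI) = 44/200 = 0.22.
P(D) = P(D|I)·P(I) + P(D|II)·P(II) + P(D|III)·P(III) + P(D|IV)·P(IV) + P(D|V)·P(V) + P(D|VI)·P(VI)
      = 0.1893·0.21 + 0.095·0.06 + 0.1406·0.16 + 0.1242·0.08 + 0.21·0.27 + 0.1455·0.22
      = 0.039753 + 0.0057 + 0.022496 + 0.009936 + 0.0567 + 0.03201 = 0.166595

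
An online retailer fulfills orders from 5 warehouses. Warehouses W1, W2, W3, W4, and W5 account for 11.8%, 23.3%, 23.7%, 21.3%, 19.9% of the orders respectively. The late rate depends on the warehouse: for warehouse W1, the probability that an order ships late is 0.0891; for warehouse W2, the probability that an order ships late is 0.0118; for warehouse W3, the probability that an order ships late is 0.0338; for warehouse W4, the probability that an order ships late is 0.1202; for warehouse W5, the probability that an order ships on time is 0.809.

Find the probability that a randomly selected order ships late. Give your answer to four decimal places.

P(L) ≈ 0.0849

P(L|W5) = 1 − 0.809 = 0.191.
P(L) = P(L|W1)·P(W1) + P(L|W2)·P(W2) + P(L|W3)·P(W3) + P(L|W4)·P(W4) + P(L|W5)·P(W5)
      = 0.0891·0.118 + 0.0118·0.233 + 0.0338·0.237 + 0.1202·0.213 + 0.191·0.199
      = 0.0105138 + 0.0027494 + 0.0080106 + 0.0256026 + 0.038009 = 0.0848854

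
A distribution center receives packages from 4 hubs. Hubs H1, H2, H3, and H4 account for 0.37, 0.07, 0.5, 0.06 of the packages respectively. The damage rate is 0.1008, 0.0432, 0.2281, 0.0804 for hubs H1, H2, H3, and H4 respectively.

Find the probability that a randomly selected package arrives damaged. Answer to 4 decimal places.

0.1592

Using total probability over the partition,
P(D) = P(D|H1)·P(H1) + P(D|H2)·P(H2) + P(D|H3)·P(H3) + P(D|H4)·P(H4)
      = 0.1008·0.37 + 0.0432·0.07 + 0.2281·0.5 + 0.0804·0.06
      = 0.037296 + 0.003024 + 0.11405 + 0.004824 = 0.159194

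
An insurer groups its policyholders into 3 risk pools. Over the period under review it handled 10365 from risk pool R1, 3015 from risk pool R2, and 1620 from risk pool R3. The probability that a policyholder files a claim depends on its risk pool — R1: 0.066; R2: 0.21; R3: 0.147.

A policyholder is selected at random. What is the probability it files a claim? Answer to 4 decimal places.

Total: 10365 + 3015 + 1620 = 15000.
P(R1) = 10365/15000 = 0.691. P(R2) = 3015/15000 = 0.201. P(R3) = 1620/15000 = 0.108.
P(C) = P(C|R1)·P(R1) + P(C|R2)·P(R2) + P(C|R3)·P(R3)
      = 0.066·0.691 + 0.21·0.201 + 0.147·0.108
      = 0.045606 + 0.04221 + 0.015876 = 0.103692

P(C) ≈ 0.1037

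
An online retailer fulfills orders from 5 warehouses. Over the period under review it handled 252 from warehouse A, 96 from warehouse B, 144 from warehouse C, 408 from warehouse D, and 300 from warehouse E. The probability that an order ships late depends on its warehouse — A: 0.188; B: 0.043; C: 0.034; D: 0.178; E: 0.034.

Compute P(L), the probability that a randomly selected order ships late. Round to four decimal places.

0.1160

Total: 252 + 96 + 144 + 408 + 300 = 1200.
P(A) = 252/1200 = 0.21. P(B) = 96/1200 = 0.08. P(C) = 144/1200 = 0.12. P(D) = 408/1200 = 0.34. P(E) = 300/1200 = 0.25.
By the law of total probability,
P(L) = P(L|A)·P(A) + P(L|B)·P(B) + P(L|C)·P(C) + P(L|D)·P(D) + P(L|E)·P(E)
      = 0.188·0.21 + 0.043·0.08 + 0.034·0.12 + 0.178·0.34 + 0.034·0.25
      = 0.03948 + 0.00344 + 0.00408 + 0.06052 + 0.0085 = 0.11602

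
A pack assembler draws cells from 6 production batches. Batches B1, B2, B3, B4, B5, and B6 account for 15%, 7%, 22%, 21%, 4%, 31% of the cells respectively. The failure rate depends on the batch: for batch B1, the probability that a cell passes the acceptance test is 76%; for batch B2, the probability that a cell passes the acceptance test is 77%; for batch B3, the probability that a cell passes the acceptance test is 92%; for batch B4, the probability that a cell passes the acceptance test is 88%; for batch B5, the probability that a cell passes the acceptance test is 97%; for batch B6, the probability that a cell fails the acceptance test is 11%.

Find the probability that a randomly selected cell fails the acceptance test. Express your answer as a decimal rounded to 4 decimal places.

P(F|B1) = 1 − 0.76 = 0.24.
P(F|B2) = 1 − 0.77 = 0.23.
P(F|B3) = 1 − 0.92 = 0.08.
P(F|B4) = 1 − 0.88 = 0.12.
P(F|B5) = 1 − 0.97 = 0.03.
P(F) = P(F|B1)·P(B1) + P(F|B2)·P(B2) + P(F|B3)·P(B3) + P(F|B4)·P(B4) + P(F|B5)·P(B5) + P(F|B6)·P(B6)
      = 0.24·0.15 + 0.23·0.07 + 0.08·0.22 + 0.12·0.21 + 0.03·0.04 + 0.11·0.31
      = 0.036 + 0.0161 + 0.0176 + 0.0252 + 0.0012 + 0.0341 = 0.1302

P(F) ≈ 0.1302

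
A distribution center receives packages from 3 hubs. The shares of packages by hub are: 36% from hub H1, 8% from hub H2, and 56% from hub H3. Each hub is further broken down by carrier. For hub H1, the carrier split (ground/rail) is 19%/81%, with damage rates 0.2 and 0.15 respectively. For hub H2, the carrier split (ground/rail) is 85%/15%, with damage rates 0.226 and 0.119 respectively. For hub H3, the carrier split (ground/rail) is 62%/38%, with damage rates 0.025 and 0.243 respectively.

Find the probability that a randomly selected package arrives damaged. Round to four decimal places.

P(D|H1) = 0.19·0.2 + 0.81·0.15 = 0.038 + 0.1215 = 0.1595
P(D|H2) = 0.85·0.226 + 0.15·0.119 = 0.1921 + 0.01785 = 0.20995
P(D|H3) = 0.62·0.025 + 0.38·0.243 = 0.0155 + 0.09234 = 0.10784
Then overall,
P(D) = 0.36·0.1595 + 0.08·0.20995 + 0.56·0.10784
      = 0.05742 + 0.016796 + 0.0603904 = 0.1346064

0.1346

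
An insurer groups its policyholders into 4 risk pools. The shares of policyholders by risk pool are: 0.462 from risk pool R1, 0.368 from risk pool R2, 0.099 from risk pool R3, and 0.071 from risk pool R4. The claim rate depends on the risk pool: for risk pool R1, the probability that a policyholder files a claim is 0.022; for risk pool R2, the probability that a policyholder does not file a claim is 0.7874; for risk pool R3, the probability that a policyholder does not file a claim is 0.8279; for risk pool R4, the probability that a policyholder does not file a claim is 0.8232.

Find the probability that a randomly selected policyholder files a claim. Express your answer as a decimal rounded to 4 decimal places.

P(C|R2) = 1 − 0.7874 = 0.2126.
P(C|R3) = 1 − 0.8279 = 0.1721.
P(C|R4) = 1 − 0.8232 = 0.1768.
P(C) = P(C|R1)·P(R1) + P(C|R2)·P(R2) + P(C|R3)·P(R3) + P(C|R4)·P(R4)
      = 0.022·0.462 + 0.2126·0.368 + 0.1721·0.099 + 0.1768·0.071
      = 0.010164 + 0.0782368 + 0.0170379 + 0.0125528 = 0.1179915

P(C) ≈ 0.1180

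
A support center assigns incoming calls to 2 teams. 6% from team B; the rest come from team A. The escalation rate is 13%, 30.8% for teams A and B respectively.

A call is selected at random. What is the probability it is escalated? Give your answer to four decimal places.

0.1407

P(A) = 1 − (0.06) = 0.94.
P(E) = P(E|A)·P(A) + P(E|B)·P(B)
      = 0.13·0.94 + 0.308·0.06
      = 0.1222 + 0.01848 = 0.14068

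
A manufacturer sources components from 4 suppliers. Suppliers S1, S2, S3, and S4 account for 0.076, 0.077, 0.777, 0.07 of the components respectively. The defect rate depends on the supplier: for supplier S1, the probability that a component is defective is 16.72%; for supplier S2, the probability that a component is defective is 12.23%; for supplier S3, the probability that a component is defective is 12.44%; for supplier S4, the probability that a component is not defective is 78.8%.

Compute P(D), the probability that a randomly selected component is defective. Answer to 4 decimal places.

P(D) ≈ 0.1336

P(D|S4) = 1 − 0.788 = 0.212.
P(D) = P(D|S1)·P(S1) + P(D|S2)·P(S2) + P(D|S3)·P(S3) + P(D|S4)·P(S4)
      = 0.1672·0.076 + 0.1223·0.077 + 0.1244·0.777 + 0.212·0.07
      = 0.0127072 + 0.0094171 + 0.0966588 + 0.01484 = 0.1336231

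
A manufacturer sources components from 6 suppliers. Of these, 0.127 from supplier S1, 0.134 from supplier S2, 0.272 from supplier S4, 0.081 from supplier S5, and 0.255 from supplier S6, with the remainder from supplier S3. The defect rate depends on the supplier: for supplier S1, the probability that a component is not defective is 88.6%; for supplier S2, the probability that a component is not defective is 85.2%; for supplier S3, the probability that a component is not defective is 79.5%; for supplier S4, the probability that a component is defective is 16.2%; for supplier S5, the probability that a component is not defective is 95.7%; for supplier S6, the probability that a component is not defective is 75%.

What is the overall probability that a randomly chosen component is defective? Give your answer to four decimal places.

0.1725

P(S3) = 1 − (0.127 + 0.134 + 0.272 + 0.081 + 0.255) = 0.131.
P(D|S1) = 1 − 0.886 = 0.114.
P(D|S2) = 1 − 0.852 = 0.148.
P(D|S3) = 1 − 0.795 = 0.205.
P(D|S5) = 1 − 0.957 = 0.043.
P(D|S6) = 1 − 0.75 = 0.25.
P(D) = P(D|S1)·P(S1) + P(D|S2)·P(S2) + P(D|S3)·P(S3) + P(D|S4)·P(S4) + P(D|S5)·P(S5) + P(D|S6)·P(S6)
      = 0.114·0.127 + 0.148·0.134 + 0.205·0.131 + 0.162·0.272 + 0.043·0.081 + 0.25·0.255
      = 0.014478 + 0.019832 + 0.026855 + 0.044064 + 0.003483 + 0.06375 = 0.172462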